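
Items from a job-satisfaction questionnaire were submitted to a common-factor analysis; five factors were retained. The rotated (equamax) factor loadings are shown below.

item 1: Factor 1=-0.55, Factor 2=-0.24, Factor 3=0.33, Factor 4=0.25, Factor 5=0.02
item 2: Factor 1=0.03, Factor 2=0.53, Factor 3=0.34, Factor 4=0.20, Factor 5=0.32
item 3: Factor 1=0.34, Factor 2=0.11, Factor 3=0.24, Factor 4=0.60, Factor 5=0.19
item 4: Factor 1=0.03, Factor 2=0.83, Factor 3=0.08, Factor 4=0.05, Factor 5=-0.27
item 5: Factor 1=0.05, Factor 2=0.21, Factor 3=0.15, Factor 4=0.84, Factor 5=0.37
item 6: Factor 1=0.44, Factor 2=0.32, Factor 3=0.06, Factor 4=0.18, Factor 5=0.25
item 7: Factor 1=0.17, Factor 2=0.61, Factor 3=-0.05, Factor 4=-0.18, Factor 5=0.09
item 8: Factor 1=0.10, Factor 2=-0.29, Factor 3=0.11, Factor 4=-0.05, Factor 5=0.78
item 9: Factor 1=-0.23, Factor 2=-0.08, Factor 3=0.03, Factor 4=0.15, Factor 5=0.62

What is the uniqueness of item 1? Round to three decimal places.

0.468

h² = (-0.55)² + (-0.24)² + 0.33² + 0.25² + 0.02² = 0.3025 + 0.0576 + 0.1089 + 0.0625 + 0.0004 = 0.5319
Uniqueness u² = 1 − h² = 1 − 0.5319 = 0.4681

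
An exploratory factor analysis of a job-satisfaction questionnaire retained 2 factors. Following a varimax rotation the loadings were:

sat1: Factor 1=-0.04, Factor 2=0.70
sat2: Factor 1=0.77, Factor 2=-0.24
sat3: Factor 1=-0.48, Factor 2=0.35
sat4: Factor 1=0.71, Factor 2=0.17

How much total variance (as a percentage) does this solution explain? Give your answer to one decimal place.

50.7%

SS loadings by factor: 1.3290, 0.6990; total = 2.0280.
Total variance with 4 standardized items is 4, so the solution explains 2.0280/4 = 0.5070 = 50.70%.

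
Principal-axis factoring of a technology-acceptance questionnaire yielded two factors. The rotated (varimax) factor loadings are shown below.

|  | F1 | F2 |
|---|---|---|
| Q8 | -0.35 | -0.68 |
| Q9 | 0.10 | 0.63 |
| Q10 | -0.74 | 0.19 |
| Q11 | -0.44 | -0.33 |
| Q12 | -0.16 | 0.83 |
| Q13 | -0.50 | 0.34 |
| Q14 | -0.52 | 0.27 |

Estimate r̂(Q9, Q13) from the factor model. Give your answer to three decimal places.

0.164

r̂ = Σ λ_i·λ_j across factors = (0.10)(-0.50) + (0.63)(0.34)
  = -0.0500 +0.2142 = 0.1642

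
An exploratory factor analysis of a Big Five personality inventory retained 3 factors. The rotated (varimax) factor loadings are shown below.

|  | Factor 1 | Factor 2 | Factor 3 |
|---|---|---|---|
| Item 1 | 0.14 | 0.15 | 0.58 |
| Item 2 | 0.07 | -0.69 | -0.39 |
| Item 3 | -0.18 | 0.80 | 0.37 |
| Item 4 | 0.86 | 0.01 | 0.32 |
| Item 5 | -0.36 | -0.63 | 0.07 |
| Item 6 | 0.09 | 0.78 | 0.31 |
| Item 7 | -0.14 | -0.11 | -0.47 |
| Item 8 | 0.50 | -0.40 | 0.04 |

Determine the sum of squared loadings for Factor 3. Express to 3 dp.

SS loadings for Factor 3 = 0.58² + (-0.39)² + 0.37² + 0.32² + 0.07² + 0.31² + (-0.47)² + 0.04² = 0.3364 + 0.1521 + 0.1369 + 0.1024 + 0.0049 + 0.0961 + 0.2209 + 0.0016 = 1.0513

1.051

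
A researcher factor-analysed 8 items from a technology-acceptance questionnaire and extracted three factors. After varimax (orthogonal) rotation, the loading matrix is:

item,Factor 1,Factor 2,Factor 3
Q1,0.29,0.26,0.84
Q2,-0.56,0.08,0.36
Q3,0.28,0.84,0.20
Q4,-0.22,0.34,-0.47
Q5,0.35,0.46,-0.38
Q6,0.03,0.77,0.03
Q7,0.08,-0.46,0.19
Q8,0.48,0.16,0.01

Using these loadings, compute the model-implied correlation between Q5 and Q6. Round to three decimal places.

0.353

r̂ = Σ λ_i·λ_j across factors = (0.35)(0.03) + (0.46)(0.77) + (-0.38)(0.03)
  = +0.0105 +0.3542 -0.0114 = 0.3533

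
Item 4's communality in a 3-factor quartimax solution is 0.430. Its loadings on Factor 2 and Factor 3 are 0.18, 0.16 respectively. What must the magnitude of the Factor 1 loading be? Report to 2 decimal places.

0.61

Under orthogonal rotation h² = Σλ², so λ_Factor 1² = h² − (0.0580) = 0.430 − 0.0580 = 0.3720.
|λ| = √0.3720 = 0.6099.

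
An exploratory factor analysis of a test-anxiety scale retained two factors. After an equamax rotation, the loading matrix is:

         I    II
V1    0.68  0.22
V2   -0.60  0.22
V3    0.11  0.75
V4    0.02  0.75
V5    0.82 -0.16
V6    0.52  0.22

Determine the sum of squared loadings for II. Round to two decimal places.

1.30

SS loadings for II = 0.22² + 0.22² + 0.75² + 0.75² + (-0.16)² + 0.22² = 0.0484 + 0.0484 + 0.5625 + 0.5625 + 0.0256 + 0.0484 = 1.2958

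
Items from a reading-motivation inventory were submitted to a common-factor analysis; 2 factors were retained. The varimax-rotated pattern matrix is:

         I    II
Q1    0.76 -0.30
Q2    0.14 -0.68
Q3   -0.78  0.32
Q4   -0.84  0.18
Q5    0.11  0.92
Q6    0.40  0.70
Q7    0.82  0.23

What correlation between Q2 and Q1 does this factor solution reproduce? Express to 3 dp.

0.310

r̂ = Σ λ_i·λ_j across factors = (0.14)(0.76) + (-0.68)(-0.30)
  = +0.1064 +0.2040 = 0.3104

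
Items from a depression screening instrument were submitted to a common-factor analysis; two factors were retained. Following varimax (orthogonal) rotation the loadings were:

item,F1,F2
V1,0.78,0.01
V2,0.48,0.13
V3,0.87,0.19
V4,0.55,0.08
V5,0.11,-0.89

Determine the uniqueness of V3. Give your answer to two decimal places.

0.21

h² = 0.87² + 0.19² = 0.7569 + 0.0361 = 0.7930
Uniqueness u² = 1 − h² = 1 − 0.7930 = 0.2070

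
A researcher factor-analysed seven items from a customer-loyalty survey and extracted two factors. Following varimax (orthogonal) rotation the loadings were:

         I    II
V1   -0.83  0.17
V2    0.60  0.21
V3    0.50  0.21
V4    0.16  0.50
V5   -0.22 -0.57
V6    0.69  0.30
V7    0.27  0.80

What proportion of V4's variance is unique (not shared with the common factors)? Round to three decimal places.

0.724

h² = 0.16² + 0.50² = 0.0256 + 0.2500 = 0.2756
Uniqueness u² = 1 − h² = 1 − 0.2756 = 0.7244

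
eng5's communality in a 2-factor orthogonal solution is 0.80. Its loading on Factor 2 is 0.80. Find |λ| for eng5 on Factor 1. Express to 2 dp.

0.40

Under orthogonal rotation h² = Σλ², so λ_Factor 1² = h² − (0.6400) = 0.80 − 0.6400 = 0.1600.
|λ| = √0.1600 = 0.4000.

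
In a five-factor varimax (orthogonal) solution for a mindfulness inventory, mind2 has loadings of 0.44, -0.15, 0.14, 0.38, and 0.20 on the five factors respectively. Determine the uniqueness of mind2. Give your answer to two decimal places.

0.58

h² = 0.44² + (-0.15)² + 0.14² + 0.38² + 0.20² = 0.1936 + 0.0225 + 0.0196 + 0.1444 + 0.0400 = 0.4201
Uniqueness u² = 1 − h² = 1 − 0.4201 = 0.5799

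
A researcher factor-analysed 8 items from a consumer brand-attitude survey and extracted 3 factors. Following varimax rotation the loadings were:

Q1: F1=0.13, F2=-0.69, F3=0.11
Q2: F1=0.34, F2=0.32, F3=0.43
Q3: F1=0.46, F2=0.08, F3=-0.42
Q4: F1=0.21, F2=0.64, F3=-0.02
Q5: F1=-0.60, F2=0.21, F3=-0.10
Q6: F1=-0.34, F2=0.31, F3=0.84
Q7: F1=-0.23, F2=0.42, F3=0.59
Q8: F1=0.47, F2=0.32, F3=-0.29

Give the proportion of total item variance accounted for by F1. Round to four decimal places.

SS loadings for F1 = 0.13² + 0.34² + 0.46² + 0.21² + (-0.60)² + (-0.34)² + (-0.23)² + 0.47² = 1.1376
Proportion of variance = 1.1376 / 8 = 0.1422.

0.1422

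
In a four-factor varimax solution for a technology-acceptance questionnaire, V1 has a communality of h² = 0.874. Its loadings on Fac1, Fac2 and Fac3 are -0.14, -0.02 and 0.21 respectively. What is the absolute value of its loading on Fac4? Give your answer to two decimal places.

Under orthogonal rotation h² = Σλ², so λ_Fac4² = h² − (0.0641) = 0.874 − 0.0641 = 0.8099.
|λ| = √0.8099 = 0.8999.

0.90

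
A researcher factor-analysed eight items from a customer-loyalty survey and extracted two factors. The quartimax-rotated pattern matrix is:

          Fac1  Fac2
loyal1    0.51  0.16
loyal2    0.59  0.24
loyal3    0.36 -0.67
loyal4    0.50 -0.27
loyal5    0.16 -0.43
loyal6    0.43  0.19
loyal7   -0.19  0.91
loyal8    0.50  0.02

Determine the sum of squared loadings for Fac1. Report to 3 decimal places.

1.484

SS loadings for Fac1 = 0.51² + 0.59² + 0.36² + 0.50² + 0.16² + 0.43² + (-0.19)² + 0.50² = 0.2601 + 0.3481 + 0.1296 + 0.2500 + 0.0256 + 0.1849 + 0.0361 + 0.2500 = 1.4844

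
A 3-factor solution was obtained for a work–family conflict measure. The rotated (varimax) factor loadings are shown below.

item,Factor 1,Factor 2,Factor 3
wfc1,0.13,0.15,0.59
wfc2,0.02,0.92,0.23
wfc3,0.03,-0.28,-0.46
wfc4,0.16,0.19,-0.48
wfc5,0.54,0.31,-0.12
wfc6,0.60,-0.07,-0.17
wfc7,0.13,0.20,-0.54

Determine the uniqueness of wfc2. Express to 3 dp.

h² = 0.02² + 0.92² + 0.23² = 0.0004 + 0.8464 + 0.0529 = 0.8997
Uniqueness u² = 1 − h² = 1 − 0.8997 = 0.1003

0.100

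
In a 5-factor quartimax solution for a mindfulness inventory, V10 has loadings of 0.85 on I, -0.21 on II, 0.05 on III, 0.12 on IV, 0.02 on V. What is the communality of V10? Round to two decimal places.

h² = 0.85² + (-0.21)² + 0.05² + 0.12² + 0.02² = 0.7225 + 0.0441 + 0.0025 + 0.0144 + 0.0004 = 0.7839

0.78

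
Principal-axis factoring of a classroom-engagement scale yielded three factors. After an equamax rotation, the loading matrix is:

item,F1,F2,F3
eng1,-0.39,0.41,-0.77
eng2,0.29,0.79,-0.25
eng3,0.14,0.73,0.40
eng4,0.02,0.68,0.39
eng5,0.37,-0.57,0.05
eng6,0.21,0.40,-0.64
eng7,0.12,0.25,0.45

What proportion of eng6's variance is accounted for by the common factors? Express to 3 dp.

h² = 0.21² + 0.40² + (-0.64)² = 0.0441 + 0.1600 + 0.4096 = 0.6137

0.614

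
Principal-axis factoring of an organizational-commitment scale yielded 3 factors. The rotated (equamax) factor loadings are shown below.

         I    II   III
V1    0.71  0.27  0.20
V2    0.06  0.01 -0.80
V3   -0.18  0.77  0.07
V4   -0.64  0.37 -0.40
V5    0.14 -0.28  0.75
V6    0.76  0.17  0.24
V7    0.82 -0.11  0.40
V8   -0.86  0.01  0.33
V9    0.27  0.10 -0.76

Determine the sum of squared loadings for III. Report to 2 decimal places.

SS loadings for III = 0.20² + (-0.80)² + 0.07² + (-0.40)² + 0.75² + 0.24² + 0.40² + 0.33² + (-0.76)² = 0.0400 + 0.6400 + 0.0049 + 0.1600 + 0.5625 + 0.0576 + 0.1600 + 0.1089 + 0.5776 = 2.3115

2.31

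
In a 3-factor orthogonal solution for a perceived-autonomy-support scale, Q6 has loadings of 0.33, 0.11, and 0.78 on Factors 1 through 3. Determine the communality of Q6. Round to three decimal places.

0.729

h² = 0.33² + 0.11² + 0.78² = 0.1089 + 0.0121 + 0.6084 = 0.7294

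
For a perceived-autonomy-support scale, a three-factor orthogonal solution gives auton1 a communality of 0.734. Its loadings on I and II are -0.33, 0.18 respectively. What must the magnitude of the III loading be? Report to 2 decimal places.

0.77

Under orthogonal rotation h² = Σλ², so λ_III² = h² − (0.1413) = 0.734 − 0.1413 = 0.5927.
|λ| = √0.5927 = 0.7699.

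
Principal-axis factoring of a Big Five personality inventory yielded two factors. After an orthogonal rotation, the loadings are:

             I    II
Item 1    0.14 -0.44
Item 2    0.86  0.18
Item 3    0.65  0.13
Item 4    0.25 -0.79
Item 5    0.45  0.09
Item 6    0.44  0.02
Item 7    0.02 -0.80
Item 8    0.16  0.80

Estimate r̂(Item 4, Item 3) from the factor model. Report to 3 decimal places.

r̂ = Σ λ_i·λ_j across factors = (0.25)(0.65) + (-0.79)(0.13)
  = +0.1625 -0.1027 = 0.0598

0.060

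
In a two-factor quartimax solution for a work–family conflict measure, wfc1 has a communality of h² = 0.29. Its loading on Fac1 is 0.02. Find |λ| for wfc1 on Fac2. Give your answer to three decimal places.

Under orthogonal rotation h² = Σλ², so λ_Fac2² = h² − (0.0004) = 0.29 − 0.0004 = 0.2896.
|λ| = √0.2896 = 0.5381.

0.538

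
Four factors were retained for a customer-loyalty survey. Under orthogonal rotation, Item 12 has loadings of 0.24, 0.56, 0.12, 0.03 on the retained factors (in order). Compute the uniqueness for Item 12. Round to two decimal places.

0.61

h² = 0.24² + 0.56² + 0.12² + 0.03² = 0.0576 + 0.3136 + 0.0144 + 0.0009 = 0.3865
Uniqueness u² = 1 − h² = 1 − 0.3865 = 0.6135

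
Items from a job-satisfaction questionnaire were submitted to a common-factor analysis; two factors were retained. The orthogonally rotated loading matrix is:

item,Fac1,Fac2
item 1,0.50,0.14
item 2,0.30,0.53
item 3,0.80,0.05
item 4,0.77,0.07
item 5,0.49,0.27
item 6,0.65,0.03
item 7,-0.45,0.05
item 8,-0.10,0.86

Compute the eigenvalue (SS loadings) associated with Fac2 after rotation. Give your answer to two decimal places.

1.12

SS loadings for Fac2 = 0.14² + 0.53² + 0.05² + 0.07² + 0.27² + 0.03² + 0.05² + 0.86² = 0.0196 + 0.2809 + 0.0025 + 0.0049 + 0.0729 + 0.0009 + 0.0025 + 0.7396 = 1.1238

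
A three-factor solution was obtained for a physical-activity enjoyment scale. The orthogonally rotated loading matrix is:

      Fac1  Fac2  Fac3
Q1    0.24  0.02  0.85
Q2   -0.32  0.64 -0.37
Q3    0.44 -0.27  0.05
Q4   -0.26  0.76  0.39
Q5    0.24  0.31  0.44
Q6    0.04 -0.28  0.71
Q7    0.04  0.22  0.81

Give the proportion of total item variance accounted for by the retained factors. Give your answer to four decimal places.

Communalities: 0.7805, 0.6489, 0.2690, 0.7973, 0.3473, 0.5841, 0.7061; Σh² = 4.1332.
Total variance with 7 standardized items is 7, so the solution explains 4.1332/7 = 0.5905.

0.5905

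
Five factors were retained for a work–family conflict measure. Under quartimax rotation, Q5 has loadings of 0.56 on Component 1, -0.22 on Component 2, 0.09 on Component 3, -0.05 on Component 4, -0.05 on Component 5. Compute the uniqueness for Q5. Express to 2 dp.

h² = 0.56² + (-0.22)² + 0.09² + (-0.05)² + (-0.05)² = 0.3136 + 0.0484 + 0.0081 + 0.0025 + 0.0025 = 0.3751
Uniqueness u² = 1 − h² = 1 − 0.3751 = 0.6249

0.62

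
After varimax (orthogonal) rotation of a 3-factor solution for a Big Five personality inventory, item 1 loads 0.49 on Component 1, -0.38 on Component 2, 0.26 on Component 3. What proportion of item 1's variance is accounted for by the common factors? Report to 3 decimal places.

0.452

h² = 0.49² + (-0.38)² + 0.26² = 0.2401 + 0.1444 + 0.0676 = 0.4521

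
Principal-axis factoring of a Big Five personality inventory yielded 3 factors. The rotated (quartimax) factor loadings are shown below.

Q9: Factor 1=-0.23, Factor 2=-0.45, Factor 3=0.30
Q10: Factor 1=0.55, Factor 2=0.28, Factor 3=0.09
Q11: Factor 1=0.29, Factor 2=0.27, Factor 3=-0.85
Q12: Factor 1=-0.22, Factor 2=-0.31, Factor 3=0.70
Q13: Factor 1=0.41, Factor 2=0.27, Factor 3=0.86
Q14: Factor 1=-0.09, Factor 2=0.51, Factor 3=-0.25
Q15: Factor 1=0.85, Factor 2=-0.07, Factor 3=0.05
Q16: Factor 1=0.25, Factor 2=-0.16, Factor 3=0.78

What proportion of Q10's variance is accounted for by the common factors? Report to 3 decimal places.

0.389

h² = 0.55² + 0.28² + 0.09² = 0.3025 + 0.0784 + 0.0081 = 0.3890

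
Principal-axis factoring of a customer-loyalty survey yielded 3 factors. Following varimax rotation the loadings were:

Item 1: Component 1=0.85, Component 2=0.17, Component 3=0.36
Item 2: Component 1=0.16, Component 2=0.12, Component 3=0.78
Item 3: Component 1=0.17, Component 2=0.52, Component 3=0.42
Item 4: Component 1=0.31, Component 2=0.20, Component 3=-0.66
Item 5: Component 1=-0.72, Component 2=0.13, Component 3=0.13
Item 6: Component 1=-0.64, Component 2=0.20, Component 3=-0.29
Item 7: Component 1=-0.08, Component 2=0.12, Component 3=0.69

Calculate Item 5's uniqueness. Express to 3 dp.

0.448

h² = (-0.72)² + 0.13² + 0.13² = 0.5184 + 0.0169 + 0.0169 = 0.5522
Uniqueness u² = 1 − h² = 1 − 0.5522 = 0.4478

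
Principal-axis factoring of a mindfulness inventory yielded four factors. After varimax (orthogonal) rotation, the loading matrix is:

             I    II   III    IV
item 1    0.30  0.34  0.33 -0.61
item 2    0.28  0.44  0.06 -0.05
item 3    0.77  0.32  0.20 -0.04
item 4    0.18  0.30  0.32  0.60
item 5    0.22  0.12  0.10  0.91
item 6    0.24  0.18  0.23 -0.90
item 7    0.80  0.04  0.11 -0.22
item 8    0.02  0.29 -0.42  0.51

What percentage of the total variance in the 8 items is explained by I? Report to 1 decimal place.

SS loadings for I = 0.30² + 0.28² + 0.77² + 0.18² + 0.22² + 0.24² + 0.80² + 0.02² = 1.5401
With 8 standardized items, total variance = 8. Proportion = 1.5401/8 = 0.1925 → 19.25%.

19.3%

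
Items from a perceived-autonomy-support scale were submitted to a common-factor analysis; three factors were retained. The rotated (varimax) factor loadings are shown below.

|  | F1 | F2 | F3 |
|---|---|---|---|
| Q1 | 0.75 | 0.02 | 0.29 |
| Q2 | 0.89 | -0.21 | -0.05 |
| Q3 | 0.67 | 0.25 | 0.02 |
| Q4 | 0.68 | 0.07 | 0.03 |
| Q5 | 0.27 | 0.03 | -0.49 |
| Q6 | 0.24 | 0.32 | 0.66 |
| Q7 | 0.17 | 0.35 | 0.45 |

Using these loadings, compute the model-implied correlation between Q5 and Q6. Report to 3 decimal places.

r̂ = Σ λ_i·λ_j across factors = (0.27)(0.24) + (0.03)(0.32) + (-0.49)(0.66)
  = +0.0648 +0.0096 -0.3234 = -0.2490

-0.249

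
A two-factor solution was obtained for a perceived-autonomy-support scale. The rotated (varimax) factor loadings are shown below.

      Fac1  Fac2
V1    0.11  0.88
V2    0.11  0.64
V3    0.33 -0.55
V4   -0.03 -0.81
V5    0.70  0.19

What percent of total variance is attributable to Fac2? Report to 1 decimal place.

SS loadings for Fac2 = 0.88² + 0.64² + (-0.55)² + (-0.81)² + 0.19² = 2.1787
With 5 standardized items, total variance = 5. Proportion = 2.1787/5 = 0.4357 → 43.57%.

43.6%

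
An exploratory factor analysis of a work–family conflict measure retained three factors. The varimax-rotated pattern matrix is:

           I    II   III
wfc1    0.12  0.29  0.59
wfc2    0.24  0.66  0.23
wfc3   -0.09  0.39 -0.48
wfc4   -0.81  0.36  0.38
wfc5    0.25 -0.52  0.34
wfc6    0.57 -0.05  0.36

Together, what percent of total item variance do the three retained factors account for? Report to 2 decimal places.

53.65%

Communalities: 0.4466, 0.5461, 0.3906, 0.9301, 0.4485, 0.4570; Σh² = 3.2189.
Total variance with 6 standardized items is 6, so the solution explains 3.2189/6 = 0.5365 = 53.65%.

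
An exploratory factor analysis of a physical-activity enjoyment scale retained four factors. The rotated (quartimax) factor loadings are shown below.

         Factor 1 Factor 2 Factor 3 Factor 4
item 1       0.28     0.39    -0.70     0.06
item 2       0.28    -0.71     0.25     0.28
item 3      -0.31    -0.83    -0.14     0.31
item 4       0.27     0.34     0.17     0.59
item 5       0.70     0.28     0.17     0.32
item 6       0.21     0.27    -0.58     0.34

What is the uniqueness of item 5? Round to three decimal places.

0.300

h² = 0.70² + 0.28² + 0.17² + 0.32² = 0.4900 + 0.0784 + 0.0289 + 0.1024 = 0.6997
Uniqueness u² = 1 − h² = 1 − 0.6997 = 0.3003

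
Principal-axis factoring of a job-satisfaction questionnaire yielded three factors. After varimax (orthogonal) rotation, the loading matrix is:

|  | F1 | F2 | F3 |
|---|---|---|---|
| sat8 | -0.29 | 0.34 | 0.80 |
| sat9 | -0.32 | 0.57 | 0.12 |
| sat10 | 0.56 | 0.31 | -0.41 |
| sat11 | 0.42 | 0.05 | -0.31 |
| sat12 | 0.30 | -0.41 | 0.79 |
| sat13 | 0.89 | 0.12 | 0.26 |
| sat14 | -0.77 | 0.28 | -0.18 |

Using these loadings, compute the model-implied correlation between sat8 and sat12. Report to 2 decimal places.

0.41

r̂ = Σ λ_i·λ_j across factors = (-0.29)(0.30) + (0.34)(-0.41) + (0.80)(0.79)
  = -0.0870 -0.1394 +0.6320 = 0.4056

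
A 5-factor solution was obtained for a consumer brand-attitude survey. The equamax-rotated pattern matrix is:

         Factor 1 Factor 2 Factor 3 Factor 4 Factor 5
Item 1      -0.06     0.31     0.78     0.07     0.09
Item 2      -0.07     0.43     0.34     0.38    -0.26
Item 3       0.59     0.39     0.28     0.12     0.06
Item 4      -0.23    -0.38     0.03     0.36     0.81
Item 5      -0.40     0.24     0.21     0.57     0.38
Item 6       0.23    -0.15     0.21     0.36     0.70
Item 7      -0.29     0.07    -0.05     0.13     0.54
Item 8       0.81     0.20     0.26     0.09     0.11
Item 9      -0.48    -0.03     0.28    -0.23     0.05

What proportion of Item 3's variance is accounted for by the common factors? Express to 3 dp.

0.597

h² = 0.59² + 0.39² + 0.28² + 0.12² + 0.06² = 0.3481 + 0.1521 + 0.0784 + 0.0144 + 0.0036 = 0.5966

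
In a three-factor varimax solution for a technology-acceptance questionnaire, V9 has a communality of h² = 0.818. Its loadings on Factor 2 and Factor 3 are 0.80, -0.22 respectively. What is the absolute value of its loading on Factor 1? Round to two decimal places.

0.36

Under orthogonal rotation h² = Σλ², so λ_Factor 1² = h² − (0.6884) = 0.818 − 0.6884 = 0.1296.
|λ| = √0.1296 = 0.3600.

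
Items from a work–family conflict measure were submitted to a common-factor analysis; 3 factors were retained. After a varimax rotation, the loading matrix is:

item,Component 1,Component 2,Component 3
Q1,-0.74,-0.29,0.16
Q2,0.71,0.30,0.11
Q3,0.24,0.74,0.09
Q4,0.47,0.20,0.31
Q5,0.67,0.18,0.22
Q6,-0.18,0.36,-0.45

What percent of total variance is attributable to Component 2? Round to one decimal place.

SS loadings for Component 2 = (-0.29)² + 0.30² + 0.74² + 0.20² + 0.18² + 0.36² = 0.9237
With 6 standardized items, total variance = 6. Proportion = 0.9237/6 = 0.1540 → 15.39%.

15.4%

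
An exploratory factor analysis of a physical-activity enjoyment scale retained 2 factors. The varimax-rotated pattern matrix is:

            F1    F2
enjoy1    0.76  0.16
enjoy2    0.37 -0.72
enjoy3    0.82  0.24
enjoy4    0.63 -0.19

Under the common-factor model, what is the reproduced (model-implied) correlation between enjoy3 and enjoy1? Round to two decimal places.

r̂ = Σ λ_i·λ_j across factors = (0.82)(0.76) + (0.24)(0.16)
  = +0.6232 +0.0384 = 0.6616

0.66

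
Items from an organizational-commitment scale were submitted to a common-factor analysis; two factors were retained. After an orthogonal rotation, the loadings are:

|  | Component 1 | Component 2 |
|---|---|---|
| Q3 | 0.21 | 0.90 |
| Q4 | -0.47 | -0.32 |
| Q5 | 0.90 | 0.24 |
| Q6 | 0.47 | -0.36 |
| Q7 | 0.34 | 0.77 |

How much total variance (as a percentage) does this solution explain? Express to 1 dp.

62.1%

SS loadings by factor: 1.4115, 1.6925; total = 3.1040.
Total variance with 5 standardized items is 5, so the solution explains 3.1040/5 = 0.6208 = 62.08%.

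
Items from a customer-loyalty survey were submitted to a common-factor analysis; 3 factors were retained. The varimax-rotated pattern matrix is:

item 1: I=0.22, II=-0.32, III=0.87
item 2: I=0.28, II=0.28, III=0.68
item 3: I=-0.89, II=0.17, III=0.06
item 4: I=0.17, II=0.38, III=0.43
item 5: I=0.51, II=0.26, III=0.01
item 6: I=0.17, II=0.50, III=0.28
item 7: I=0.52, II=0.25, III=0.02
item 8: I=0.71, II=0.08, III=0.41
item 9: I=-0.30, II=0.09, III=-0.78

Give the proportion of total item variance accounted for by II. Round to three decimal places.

SS loadings for II = (-0.32)² + 0.28² + 0.17² + 0.38² + 0.26² + 0.50² + 0.25² + 0.08² + 0.09² = 0.7487
Proportion of variance = 0.7487 / 9 = 0.0832.

0.083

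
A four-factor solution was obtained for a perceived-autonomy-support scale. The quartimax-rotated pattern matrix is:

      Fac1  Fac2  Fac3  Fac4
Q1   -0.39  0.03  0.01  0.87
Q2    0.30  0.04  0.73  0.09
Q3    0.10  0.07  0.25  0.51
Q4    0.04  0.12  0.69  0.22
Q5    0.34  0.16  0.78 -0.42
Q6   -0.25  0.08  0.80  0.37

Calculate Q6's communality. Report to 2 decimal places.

0.85

h² = (-0.25)² + 0.08² + 0.80² + 0.37² = 0.0625 + 0.0064 + 0.6400 + 0.1369 = 0.8458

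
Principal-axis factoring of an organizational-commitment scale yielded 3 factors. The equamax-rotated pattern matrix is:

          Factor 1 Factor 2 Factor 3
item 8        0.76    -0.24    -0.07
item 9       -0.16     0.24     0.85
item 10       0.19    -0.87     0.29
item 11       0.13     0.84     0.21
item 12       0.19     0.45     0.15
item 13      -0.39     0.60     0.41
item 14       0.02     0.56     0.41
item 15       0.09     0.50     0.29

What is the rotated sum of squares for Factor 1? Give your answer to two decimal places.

SS loadings for Factor 1 = 0.76² + (-0.16)² + 0.19² + 0.13² + 0.19² + (-0.39)² + 0.02² + 0.09² = 0.5776 + 0.0256 + 0.0361 + 0.0169 + 0.0361 + 0.1521 + 0.0004 + 0.0081 = 0.8529

0.85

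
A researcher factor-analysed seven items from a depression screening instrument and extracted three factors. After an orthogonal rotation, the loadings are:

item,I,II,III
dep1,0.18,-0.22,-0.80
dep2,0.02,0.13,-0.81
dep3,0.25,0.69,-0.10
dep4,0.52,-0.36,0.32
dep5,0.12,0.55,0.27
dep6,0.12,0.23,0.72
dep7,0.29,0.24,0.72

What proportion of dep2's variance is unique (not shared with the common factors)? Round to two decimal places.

h² = 0.02² + 0.13² + (-0.81)² = 0.0004 + 0.0169 + 0.6561 = 0.6734
Uniqueness u² = 1 − h² = 1 − 0.6734 = 0.3266

0.33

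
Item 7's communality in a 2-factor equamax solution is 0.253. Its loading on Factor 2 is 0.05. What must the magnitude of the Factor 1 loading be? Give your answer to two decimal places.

Under orthogonal rotation h² = Σλ², so λ_Factor 1² = h² − (0.0025) = 0.253 − 0.0025 = 0.2505.
|λ| = √0.2505 = 0.5005.

0.50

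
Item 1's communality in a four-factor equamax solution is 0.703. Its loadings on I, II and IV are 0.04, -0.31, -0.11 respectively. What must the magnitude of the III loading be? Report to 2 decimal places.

Under orthogonal rotation h² = Σλ², so λ_III² = h² − (0.1098) = 0.703 − 0.1098 = 0.5932.
|λ| = √0.5932 = 0.7702.

0.77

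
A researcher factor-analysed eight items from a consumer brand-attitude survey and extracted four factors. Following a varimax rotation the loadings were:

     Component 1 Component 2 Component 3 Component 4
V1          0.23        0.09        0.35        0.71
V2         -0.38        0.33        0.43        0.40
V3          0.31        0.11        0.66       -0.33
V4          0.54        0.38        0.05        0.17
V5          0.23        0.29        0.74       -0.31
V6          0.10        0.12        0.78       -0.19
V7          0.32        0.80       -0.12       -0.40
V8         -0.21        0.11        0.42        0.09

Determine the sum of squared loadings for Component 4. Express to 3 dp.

SS loadings for Component 4 = 0.71² + 0.40² + (-0.33)² + 0.17² + (-0.31)² + (-0.19)² + (-0.40)² + 0.09² = 0.5041 + 0.1600 + 0.1089 + 0.0289 + 0.0961 + 0.0361 + 0.1600 + 0.0081 = 1.1022

1.102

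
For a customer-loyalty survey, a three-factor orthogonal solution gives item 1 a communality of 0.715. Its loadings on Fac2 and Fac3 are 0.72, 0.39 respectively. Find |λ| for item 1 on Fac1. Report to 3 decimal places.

Under orthogonal rotation h² = Σλ², so λ_Fac1² = h² − (0.6705) = 0.715 − 0.6705 = 0.0445.
|λ| = √0.0445 = 0.2110.

0.211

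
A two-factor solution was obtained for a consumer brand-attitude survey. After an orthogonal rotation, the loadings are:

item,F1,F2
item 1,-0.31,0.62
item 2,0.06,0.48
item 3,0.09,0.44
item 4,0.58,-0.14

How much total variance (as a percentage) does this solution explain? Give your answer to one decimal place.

SS loadings by factor: 0.4442, 0.8280; total = 1.2722.
Total variance with 4 standardized items is 4, so the solution explains 1.2722/4 = 0.3180 = 31.80%.

31.8%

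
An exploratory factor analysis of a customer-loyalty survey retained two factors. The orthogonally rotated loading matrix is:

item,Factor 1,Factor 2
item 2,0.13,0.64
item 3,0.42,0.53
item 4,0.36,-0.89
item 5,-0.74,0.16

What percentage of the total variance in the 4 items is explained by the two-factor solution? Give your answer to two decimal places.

59.47%

SS loadings by factor: 0.8705, 1.5082; total = 2.3787.
Total variance with 4 standardized items is 4, so the solution explains 2.3787/4 = 0.5947 = 59.47%.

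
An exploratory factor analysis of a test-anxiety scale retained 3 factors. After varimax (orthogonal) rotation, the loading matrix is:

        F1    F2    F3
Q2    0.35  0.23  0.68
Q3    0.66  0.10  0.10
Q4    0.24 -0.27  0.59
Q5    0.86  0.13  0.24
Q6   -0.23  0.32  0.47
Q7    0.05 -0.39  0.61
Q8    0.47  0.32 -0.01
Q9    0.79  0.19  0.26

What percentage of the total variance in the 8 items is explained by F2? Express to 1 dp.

6.8%

SS loadings for F2 = 0.23² + 0.10² + (-0.27)² + 0.13² + 0.32² + (-0.39)² + 0.32² + 0.19² = 0.5457
With 8 standardized items, total variance = 8. Proportion = 0.5457/8 = 0.0682 → 6.82%.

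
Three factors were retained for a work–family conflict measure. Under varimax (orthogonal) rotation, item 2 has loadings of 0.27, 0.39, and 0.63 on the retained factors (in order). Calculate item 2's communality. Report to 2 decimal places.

h² = 0.27² + 0.39² + 0.63² = 0.0729 + 0.1521 + 0.3969 = 0.6219

0.62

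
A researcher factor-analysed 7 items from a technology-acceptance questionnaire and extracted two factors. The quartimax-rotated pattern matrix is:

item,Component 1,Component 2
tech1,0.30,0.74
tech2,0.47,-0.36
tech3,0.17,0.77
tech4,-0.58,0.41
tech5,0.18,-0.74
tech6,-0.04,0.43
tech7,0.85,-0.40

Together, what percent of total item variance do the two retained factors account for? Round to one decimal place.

53.8%

SS loadings by factor: 1.4327, 2.3307; total = 3.7634.
Total variance with 7 standardized items is 7, so the solution explains 3.7634/7 = 0.5376 = 53.76%.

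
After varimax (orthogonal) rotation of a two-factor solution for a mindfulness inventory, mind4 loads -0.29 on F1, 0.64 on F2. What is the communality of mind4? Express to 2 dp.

0.49

h² = (-0.29)² + 0.64² = 0.0841 + 0.4096 = 0.4937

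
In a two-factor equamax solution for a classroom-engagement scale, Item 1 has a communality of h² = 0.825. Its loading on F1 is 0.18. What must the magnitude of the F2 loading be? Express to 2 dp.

0.89

Under orthogonal rotation h² = Σλ², so λ_F2² = h² − (0.0324) = 0.825 − 0.0324 = 0.7926.
|λ| = √0.7926 = 0.8903.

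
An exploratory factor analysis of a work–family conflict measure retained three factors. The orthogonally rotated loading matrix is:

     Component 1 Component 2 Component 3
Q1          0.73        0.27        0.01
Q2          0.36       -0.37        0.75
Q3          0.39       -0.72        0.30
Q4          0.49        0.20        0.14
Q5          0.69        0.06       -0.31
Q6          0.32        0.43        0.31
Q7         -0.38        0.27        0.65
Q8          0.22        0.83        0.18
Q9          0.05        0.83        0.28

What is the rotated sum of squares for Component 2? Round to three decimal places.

SS loadings for Component 2 = 0.27² + (-0.37)² + (-0.72)² + 0.20² + 0.06² + 0.43² + 0.27² + 0.83² + 0.83² = 0.0729 + 0.1369 + 0.5184 + 0.0400 + 0.0036 + 0.1849 + 0.0729 + 0.6889 + 0.6889 = 2.4074

2.407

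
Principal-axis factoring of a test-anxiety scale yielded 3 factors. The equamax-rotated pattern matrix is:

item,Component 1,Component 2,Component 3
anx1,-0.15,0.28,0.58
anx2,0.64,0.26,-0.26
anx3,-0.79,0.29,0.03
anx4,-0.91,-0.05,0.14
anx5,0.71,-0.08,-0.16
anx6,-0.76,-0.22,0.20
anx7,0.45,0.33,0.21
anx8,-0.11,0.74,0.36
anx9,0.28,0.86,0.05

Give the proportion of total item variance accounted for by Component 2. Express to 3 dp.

0.187

SS loadings for Component 2 = 0.28² + 0.26² + 0.29² + (-0.05)² + (-0.08)² + (-0.22)² + 0.33² + 0.74² + 0.86² = 1.6835
Proportion of variance = 1.6835 / 9 = 0.1871.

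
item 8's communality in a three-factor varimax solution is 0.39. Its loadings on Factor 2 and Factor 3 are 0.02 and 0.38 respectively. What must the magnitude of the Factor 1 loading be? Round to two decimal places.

Under orthogonal rotation h² = Σλ², so λ_Factor 1² = h² − (0.1448) = 0.39 − 0.1448 = 0.2452.
|λ| = √0.2452 = 0.4952.

0.50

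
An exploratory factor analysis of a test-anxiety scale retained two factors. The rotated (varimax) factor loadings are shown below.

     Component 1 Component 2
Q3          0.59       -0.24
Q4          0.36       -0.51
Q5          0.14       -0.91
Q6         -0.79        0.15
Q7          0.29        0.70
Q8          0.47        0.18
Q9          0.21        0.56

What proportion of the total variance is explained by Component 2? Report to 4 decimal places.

0.2863

SS loadings for Component 2 = (-0.24)² + (-0.51)² + (-0.91)² + 0.15² + 0.70² + 0.18² + 0.56² = 2.0043
Proportion of variance = 2.0043 / 7 = 0.2863.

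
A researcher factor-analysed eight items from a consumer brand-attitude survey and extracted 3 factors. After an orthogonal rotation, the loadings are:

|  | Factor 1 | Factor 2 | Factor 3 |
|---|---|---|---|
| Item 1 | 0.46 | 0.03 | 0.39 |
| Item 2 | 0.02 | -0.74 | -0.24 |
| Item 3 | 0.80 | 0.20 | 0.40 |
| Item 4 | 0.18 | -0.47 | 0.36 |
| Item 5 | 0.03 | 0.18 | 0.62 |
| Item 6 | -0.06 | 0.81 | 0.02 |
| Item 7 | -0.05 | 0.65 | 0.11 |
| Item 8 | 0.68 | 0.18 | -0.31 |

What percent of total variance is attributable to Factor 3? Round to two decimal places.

12.40%

SS loadings for Factor 3 = 0.39² + (-0.24)² + 0.40² + 0.36² + 0.62² + 0.02² + 0.11² + (-0.31)² = 0.9923
With 8 standardized items, total variance = 8. Proportion = 0.9923/8 = 0.1240 → 12.40%.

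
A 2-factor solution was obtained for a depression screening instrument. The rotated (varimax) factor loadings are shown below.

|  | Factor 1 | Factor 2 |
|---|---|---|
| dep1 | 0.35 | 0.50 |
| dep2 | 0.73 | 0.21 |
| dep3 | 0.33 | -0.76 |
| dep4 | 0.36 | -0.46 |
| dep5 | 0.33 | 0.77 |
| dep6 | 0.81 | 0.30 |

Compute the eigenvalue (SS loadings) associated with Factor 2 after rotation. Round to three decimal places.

SS loadings for Factor 2 = 0.50² + 0.21² + (-0.76)² + (-0.46)² + 0.77² + 0.30² = 0.2500 + 0.0441 + 0.5776 + 0.2116 + 0.5929 + 0.0900 = 1.7662

1.766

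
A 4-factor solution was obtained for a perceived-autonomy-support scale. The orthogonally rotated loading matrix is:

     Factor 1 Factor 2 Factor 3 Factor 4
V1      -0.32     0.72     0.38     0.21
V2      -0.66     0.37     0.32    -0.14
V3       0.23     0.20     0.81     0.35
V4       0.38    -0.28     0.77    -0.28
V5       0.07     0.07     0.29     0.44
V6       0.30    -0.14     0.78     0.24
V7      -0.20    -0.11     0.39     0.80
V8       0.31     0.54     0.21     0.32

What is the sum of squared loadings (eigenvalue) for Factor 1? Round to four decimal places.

0.9663

SS loadings for Factor 1 = (-0.32)² + (-0.66)² + 0.23² + 0.38² + 0.07² + 0.30² + (-0.20)² + 0.31² = 0.1024 + 0.4356 + 0.0529 + 0.1444 + 0.0049 + 0.0900 + 0.0400 + 0.0961 = 0.9663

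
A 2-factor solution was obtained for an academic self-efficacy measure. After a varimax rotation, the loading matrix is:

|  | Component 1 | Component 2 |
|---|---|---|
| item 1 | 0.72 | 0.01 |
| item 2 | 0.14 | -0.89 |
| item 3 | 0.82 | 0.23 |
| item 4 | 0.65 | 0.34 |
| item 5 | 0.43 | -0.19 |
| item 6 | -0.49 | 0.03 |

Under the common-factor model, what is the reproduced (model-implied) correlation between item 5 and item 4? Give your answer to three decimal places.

r̂ = Σ λ_i·λ_j across factors = (0.43)(0.65) + (-0.19)(0.34)
  = +0.2795 -0.0646 = 0.2149

0.215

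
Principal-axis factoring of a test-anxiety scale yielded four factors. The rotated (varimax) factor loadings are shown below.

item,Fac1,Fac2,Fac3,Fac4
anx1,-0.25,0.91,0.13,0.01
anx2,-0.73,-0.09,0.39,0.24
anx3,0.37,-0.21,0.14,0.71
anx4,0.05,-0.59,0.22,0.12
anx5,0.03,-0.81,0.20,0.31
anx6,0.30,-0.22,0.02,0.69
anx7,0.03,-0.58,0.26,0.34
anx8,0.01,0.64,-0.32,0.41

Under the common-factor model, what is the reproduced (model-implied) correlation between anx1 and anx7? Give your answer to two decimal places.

r̂ = Σ λ_i·λ_j across factors = (-0.25)(0.03) + (0.91)(-0.58) + (0.13)(0.26) + (0.01)(0.34)
  = -0.0075 -0.5278 +0.0338 +0.0034 = -0.4981

-0.50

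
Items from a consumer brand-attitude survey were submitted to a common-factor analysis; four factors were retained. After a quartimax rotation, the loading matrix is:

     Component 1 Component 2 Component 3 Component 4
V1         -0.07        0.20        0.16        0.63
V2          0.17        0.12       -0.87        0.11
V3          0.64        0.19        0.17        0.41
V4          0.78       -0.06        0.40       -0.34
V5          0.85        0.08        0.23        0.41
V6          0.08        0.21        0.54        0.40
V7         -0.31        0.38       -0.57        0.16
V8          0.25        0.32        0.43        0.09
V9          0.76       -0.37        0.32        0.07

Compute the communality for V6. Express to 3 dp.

0.502

h² = 0.08² + 0.21² + 0.54² + 0.40² = 0.0064 + 0.0441 + 0.2916 + 0.1600 = 0.5021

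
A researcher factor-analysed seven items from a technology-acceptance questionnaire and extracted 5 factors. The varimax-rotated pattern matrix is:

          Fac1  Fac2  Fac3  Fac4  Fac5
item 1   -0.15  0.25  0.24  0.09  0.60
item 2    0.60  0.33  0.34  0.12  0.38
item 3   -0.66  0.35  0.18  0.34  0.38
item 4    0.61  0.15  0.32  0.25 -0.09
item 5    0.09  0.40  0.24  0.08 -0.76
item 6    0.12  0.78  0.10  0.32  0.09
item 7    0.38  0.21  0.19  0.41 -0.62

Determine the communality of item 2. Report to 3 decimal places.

0.743

h² = 0.60² + 0.33² + 0.34² + 0.12² + 0.38² = 0.3600 + 0.1089 + 0.1156 + 0.0144 + 0.1444 = 0.7433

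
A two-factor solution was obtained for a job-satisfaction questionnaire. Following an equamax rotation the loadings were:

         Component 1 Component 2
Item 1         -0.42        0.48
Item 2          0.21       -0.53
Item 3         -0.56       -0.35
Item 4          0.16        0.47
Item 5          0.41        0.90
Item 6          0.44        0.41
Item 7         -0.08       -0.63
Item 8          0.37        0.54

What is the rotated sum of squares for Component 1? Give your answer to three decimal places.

SS loadings for Component 1 = (-0.42)² + 0.21² + (-0.56)² + 0.16² + 0.41² + 0.44² + (-0.08)² + 0.37² = 0.1764 + 0.0441 + 0.3136 + 0.0256 + 0.1681 + 0.1936 + 0.0064 + 0.1369 = 1.0647

1.065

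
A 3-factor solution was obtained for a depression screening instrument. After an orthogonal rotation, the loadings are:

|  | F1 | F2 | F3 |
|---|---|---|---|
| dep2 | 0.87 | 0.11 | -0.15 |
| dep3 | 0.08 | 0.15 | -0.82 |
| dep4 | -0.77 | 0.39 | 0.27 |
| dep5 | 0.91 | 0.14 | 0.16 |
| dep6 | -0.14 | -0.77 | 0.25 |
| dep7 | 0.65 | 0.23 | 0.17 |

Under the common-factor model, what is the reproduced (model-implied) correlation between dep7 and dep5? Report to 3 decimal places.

0.651

r̂ = Σ λ_i·λ_j across factors = (0.65)(0.91) + (0.23)(0.14) + (0.17)(0.16)
  = +0.5915 +0.0322 +0.0272 = 0.6509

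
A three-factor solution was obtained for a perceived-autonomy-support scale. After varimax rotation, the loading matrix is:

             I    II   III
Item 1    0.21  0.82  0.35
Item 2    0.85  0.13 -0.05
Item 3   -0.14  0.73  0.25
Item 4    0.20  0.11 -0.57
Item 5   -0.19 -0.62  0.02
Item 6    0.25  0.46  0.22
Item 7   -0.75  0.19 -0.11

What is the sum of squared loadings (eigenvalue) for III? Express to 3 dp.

SS loadings for III = 0.35² + (-0.05)² + 0.25² + (-0.57)² + 0.02² + 0.22² + (-0.11)² = 0.1225 + 0.0025 + 0.0625 + 0.3249 + 0.0004 + 0.0484 + 0.0121 = 0.5733

0.573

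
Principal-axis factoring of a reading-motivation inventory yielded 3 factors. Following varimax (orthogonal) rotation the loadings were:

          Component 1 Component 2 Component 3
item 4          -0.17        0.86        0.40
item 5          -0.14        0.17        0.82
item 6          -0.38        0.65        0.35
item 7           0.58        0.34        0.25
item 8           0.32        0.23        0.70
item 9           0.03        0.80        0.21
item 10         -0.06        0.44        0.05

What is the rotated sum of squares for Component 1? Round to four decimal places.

0.6362

SS loadings for Component 1 = (-0.17)² + (-0.14)² + (-0.38)² + 0.58² + 0.32² + 0.03² + (-0.06)² = 0.0289 + 0.0196 + 0.1444 + 0.3364 + 0.1024 + 0.0009 + 0.0036 = 0.6362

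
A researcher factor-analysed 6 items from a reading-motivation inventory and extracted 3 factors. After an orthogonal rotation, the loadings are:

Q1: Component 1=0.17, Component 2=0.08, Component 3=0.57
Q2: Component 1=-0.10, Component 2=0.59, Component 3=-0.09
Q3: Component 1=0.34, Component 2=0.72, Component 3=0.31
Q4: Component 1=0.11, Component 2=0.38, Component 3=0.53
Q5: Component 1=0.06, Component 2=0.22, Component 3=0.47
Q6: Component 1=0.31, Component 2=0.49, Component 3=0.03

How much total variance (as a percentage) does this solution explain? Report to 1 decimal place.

SS loadings by factor: 0.2663, 1.3058, 0.9318; total = 2.5039.
Total variance with 6 standardized items is 6, so the solution explains 2.5039/6 = 0.4173 = 41.73%.

41.7%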